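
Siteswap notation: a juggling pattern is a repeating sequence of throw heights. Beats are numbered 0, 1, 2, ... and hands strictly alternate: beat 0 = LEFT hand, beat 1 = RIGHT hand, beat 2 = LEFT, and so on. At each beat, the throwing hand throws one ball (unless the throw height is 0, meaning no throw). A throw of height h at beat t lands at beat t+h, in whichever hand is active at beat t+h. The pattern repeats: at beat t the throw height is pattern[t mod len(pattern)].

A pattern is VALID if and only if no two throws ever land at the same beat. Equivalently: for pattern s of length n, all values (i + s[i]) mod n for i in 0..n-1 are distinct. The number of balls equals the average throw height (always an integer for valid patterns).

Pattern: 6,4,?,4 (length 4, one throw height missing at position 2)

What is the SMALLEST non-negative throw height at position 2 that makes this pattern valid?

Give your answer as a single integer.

Answer: 2

Derivation:
i=0: (0 + 6) mod 4 = 2
i=1: (1 + 4) mod 4 = 1
i=2: s[i]=? (unknown)
i=3: (3 + 4) mod 4 = 3
Known residues: [1, 2, 3]; need a permutation of 0..3, so missing residue r = 0
Need (2 + s) mod 4 = 0; smallest s = (0 - 2) mod 4 = 2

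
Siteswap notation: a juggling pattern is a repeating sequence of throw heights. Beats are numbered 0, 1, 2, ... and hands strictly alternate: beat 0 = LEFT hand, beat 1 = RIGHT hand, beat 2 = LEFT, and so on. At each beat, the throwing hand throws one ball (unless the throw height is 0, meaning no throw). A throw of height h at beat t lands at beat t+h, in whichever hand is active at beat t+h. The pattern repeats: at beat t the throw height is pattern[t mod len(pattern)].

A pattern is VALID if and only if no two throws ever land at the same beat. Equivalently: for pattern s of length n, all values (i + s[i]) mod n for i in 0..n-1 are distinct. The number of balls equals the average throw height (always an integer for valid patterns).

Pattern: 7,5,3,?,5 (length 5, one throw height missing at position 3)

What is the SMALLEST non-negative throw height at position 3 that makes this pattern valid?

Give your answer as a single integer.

i=0: (0 + 7) mod 5 = 2
i=1: (1 + 5) mod 5 = 1
i=2: (2 + 3) mod 5 = 0
i=3: s[i]=? (unknown)
i=4: (4 + 5) mod 5 = 4
Known residues: [0, 1, 2, 4]; need a permutation of 0..4, so missing residue r = 3
Need (3 + s) mod 5 = 3; smallest s = (3 - 3) mod 5 = 0

Answer: 0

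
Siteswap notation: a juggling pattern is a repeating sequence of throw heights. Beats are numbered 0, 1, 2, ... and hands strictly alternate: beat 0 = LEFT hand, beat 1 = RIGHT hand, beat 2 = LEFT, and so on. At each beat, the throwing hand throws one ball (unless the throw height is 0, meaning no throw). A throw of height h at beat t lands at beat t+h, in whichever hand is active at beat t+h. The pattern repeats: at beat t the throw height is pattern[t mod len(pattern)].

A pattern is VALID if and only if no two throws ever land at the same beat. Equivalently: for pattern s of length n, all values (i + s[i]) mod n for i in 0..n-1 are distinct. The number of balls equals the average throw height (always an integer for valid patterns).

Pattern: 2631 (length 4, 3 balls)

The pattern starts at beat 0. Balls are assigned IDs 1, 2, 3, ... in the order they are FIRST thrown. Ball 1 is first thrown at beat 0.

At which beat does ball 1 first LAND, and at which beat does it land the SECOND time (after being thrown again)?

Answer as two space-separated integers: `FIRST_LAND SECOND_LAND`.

Beat 0 (L): throw ball1 h=2 -> lands@2:L; in-air after throw: [b1@2:L]
Beat 1 (R): throw ball2 h=6 -> lands@7:R; in-air after throw: [b1@2:L b2@7:R]
Beat 2 (L): throw ball1 h=3 -> lands@5:R; in-air after throw: [b1@5:R b2@7:R]
Beat 3 (R): throw ball3 h=1 -> lands@4:L; in-air after throw: [b3@4:L b1@5:R b2@7:R]
Beat 4 (L): throw ball3 h=2 -> lands@6:L; in-air after throw: [b1@5:R b3@6:L b2@7:R]
Beat 5 (R): throw ball1 h=6 -> lands@11:R; in-air after throw: [b3@6:L b2@7:R b1@11:R]
Ball 1: thrown@0 h=2 -> first land @2; rethrown@2 h=3 -> second land @5

Answer: 2 5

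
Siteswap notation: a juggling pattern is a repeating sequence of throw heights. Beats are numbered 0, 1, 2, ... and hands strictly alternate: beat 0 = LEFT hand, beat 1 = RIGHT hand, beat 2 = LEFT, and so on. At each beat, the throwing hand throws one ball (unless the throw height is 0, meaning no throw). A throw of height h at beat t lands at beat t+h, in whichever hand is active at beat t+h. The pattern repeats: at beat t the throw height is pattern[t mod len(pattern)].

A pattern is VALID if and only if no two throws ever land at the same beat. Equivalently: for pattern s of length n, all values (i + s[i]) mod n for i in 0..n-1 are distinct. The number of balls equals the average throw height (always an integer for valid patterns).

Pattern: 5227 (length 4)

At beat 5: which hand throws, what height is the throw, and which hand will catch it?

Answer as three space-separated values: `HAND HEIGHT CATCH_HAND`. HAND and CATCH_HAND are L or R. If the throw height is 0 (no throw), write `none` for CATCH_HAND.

Answer: R 2 R

Derivation:
Beat 5: 5 mod 2 = 1, so hand = R
Throw height = pattern[5 mod 4] = pattern[1] = 2
Lands at beat 5+2=7, 7 mod 2 = 1, so catch hand = R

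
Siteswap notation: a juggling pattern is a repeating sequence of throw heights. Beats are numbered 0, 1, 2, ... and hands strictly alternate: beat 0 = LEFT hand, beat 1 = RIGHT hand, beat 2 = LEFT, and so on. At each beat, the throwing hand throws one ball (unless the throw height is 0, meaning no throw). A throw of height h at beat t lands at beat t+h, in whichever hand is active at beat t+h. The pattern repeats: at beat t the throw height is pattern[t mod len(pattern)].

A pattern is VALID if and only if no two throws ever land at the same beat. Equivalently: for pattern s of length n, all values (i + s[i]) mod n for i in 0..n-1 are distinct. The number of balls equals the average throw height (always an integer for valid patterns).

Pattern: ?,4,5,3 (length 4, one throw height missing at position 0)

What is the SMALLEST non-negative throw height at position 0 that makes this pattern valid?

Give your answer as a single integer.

Answer: 0

Derivation:
i=0: s[i]=? (unknown)
i=1: (1 + 4) mod 4 = 1
i=2: (2 + 5) mod 4 = 3
i=3: (3 + 3) mod 4 = 2
Known residues: [1, 2, 3]; need a permutation of 0..3, so missing residue r = 0
Need (0 + s) mod 4 = 0; smallest s = (0 - 0) mod 4 = 0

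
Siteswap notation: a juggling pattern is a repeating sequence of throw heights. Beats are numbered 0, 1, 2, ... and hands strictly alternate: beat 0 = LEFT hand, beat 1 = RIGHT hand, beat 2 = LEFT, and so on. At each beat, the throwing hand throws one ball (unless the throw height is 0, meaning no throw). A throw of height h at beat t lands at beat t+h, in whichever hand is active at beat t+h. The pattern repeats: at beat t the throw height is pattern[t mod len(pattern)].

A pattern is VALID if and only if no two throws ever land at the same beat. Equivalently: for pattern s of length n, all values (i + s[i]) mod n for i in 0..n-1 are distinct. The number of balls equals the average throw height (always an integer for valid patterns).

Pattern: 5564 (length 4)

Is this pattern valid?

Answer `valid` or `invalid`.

i=0: (i + s[i]) mod n = (0 + 5) mod 4 = 1
i=1: (i + s[i]) mod n = (1 + 5) mod 4 = 2
i=2: (i + s[i]) mod n = (2 + 6) mod 4 = 0
i=3: (i + s[i]) mod n = (3 + 4) mod 4 = 3
Residues: [1, 2, 0, 3], distinct: True

Answer: valid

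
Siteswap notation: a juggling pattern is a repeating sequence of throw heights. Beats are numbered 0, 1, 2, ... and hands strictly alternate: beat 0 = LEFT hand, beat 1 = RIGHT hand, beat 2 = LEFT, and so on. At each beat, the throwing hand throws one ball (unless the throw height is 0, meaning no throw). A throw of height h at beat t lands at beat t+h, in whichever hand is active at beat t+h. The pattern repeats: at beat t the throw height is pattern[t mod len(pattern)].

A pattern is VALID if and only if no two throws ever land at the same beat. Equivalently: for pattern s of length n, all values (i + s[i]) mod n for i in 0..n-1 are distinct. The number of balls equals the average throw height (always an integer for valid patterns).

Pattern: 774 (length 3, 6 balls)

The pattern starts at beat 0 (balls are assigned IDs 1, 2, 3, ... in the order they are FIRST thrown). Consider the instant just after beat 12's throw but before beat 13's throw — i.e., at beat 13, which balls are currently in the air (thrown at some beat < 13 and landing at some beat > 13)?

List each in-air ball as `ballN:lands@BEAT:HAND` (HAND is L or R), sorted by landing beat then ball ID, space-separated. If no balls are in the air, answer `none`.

Beat 0 (L): throw ball1 h=7 -> lands@7:R; in-air after throw: [b1@7:R]
Beat 1 (R): throw ball2 h=7 -> lands@8:L; in-air after throw: [b1@7:R b2@8:L]
Beat 2 (L): throw ball3 h=4 -> lands@6:L; in-air after throw: [b3@6:L b1@7:R b2@8:L]
Beat 3 (R): throw ball4 h=7 -> lands@10:L; in-air after throw: [b3@6:L b1@7:R b2@8:L b4@10:L]
Beat 4 (L): throw ball5 h=7 -> lands@11:R; in-air after throw: [b3@6:L b1@7:R b2@8:L b4@10:L b5@11:R]
Beat 5 (R): throw ball6 h=4 -> lands@9:R; in-air after throw: [b3@6:L b1@7:R b2@8:L b6@9:R b4@10:L b5@11:R]
Beat 6 (L): throw ball3 h=7 -> lands@13:R; in-air after throw: [b1@7:R b2@8:L b6@9:R b4@10:L b5@11:R b3@13:R]
Beat 7 (R): throw ball1 h=7 -> lands@14:L; in-air after throw: [b2@8:L b6@9:R b4@10:L b5@11:R b3@13:R b1@14:L]
Beat 8 (L): throw ball2 h=4 -> lands@12:L; in-air after throw: [b6@9:R b4@10:L b5@11:R b2@12:L b3@13:R b1@14:L]
Beat 9 (R): throw ball6 h=7 -> lands@16:L; in-air after throw: [b4@10:L b5@11:R b2@12:L b3@13:R b1@14:L b6@16:L]
Beat 10 (L): throw ball4 h=7 -> lands@17:R; in-air after throw: [b5@11:R b2@12:L b3@13:R b1@14:L b6@16:L b4@17:R]
Beat 11 (R): throw ball5 h=4 -> lands@15:R; in-air after throw: [b2@12:L b3@13:R b1@14:L b5@15:R b6@16:L b4@17:R]
Beat 12 (L): throw ball2 h=7 -> lands@19:R; in-air after throw: [b3@13:R b1@14:L b5@15:R b6@16:L b4@17:R b2@19:R]
Beat 13 (R): throw ball3 h=7 -> lands@20:L; in-air after throw: [b1@14:L b5@15:R b6@16:L b4@17:R b2@19:R b3@20:L]

Answer: ball1:lands@14:L ball5:lands@15:R ball6:lands@16:L ball4:lands@17:R ball2:lands@19:R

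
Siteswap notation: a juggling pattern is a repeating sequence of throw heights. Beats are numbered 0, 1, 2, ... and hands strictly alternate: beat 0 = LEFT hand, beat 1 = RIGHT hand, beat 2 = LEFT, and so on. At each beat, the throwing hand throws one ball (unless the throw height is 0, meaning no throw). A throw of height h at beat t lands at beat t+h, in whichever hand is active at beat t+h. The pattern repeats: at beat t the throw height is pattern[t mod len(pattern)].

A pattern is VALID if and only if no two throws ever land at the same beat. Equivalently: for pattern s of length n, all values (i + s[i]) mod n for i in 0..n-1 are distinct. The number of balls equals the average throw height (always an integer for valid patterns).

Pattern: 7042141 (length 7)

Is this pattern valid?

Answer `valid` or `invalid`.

Answer: invalid

Derivation:
i=0: (i + s[i]) mod n = (0 + 7) mod 7 = 0
i=1: (i + s[i]) mod n = (1 + 0) mod 7 = 1
i=2: (i + s[i]) mod n = (2 + 4) mod 7 = 6
i=3: (i + s[i]) mod n = (3 + 2) mod 7 = 5
i=4: (i + s[i]) mod n = (4 + 1) mod 7 = 5
i=5: (i + s[i]) mod n = (5 + 4) mod 7 = 2
i=6: (i + s[i]) mod n = (6 + 1) mod 7 = 0
Residues: [0, 1, 6, 5, 5, 2, 0], distinct: False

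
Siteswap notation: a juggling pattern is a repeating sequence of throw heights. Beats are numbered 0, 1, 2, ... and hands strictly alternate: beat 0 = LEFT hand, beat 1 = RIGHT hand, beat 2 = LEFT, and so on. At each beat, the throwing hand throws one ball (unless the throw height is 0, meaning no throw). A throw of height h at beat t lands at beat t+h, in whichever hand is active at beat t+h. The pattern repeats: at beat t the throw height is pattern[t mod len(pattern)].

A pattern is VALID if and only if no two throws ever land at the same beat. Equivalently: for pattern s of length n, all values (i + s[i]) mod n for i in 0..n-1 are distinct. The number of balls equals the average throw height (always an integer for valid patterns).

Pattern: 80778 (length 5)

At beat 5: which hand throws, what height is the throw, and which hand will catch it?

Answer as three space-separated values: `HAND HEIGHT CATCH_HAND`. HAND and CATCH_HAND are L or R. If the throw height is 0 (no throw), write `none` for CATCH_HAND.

Answer: R 8 R

Derivation:
Beat 5: 5 mod 2 = 1, so hand = R
Throw height = pattern[5 mod 5] = pattern[0] = 8
Lands at beat 5+8=13, 13 mod 2 = 1, so catch hand = R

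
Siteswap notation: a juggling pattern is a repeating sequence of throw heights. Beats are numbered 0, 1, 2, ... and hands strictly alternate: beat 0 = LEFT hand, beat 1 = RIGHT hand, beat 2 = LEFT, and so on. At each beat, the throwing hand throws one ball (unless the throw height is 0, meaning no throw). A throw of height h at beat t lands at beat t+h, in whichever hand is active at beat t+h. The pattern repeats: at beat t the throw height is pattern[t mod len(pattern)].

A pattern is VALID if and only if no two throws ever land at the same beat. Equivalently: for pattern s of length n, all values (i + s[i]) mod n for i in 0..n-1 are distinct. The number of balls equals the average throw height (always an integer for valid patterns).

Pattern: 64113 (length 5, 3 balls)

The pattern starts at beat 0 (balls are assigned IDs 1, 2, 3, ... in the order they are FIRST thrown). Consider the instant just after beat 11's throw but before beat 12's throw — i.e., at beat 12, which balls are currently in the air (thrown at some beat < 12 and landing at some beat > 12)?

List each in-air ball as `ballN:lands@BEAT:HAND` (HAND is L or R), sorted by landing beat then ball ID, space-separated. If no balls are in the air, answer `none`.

Beat 0 (L): throw ball1 h=6 -> lands@6:L; in-air after throw: [b1@6:L]
Beat 1 (R): throw ball2 h=4 -> lands@5:R; in-air after throw: [b2@5:R b1@6:L]
Beat 2 (L): throw ball3 h=1 -> lands@3:R; in-air after throw: [b3@3:R b2@5:R b1@6:L]
Beat 3 (R): throw ball3 h=1 -> lands@4:L; in-air after throw: [b3@4:L b2@5:R b1@6:L]
Beat 4 (L): throw ball3 h=3 -> lands@7:R; in-air after throw: [b2@5:R b1@6:L b3@7:R]
Beat 5 (R): throw ball2 h=6 -> lands@11:R; in-air after throw: [b1@6:L b3@7:R b2@11:R]
Beat 6 (L): throw ball1 h=4 -> lands@10:L; in-air after throw: [b3@7:R b1@10:L b2@11:R]
Beat 7 (R): throw ball3 h=1 -> lands@8:L; in-air after throw: [b3@8:L b1@10:L b2@11:R]
Beat 8 (L): throw ball3 h=1 -> lands@9:R; in-air after throw: [b3@9:R b1@10:L b2@11:R]
Beat 9 (R): throw ball3 h=3 -> lands@12:L; in-air after throw: [b1@10:L b2@11:R b3@12:L]
Beat 10 (L): throw ball1 h=6 -> lands@16:L; in-air after throw: [b2@11:R b3@12:L b1@16:L]
Beat 11 (R): throw ball2 h=4 -> lands@15:R; in-air after throw: [b3@12:L b2@15:R b1@16:L]
Beat 12 (L): throw ball3 h=1 -> lands@13:R; in-air after throw: [b3@13:R b2@15:R b1@16:L]

Answer: ball2:lands@15:R ball1:lands@16:L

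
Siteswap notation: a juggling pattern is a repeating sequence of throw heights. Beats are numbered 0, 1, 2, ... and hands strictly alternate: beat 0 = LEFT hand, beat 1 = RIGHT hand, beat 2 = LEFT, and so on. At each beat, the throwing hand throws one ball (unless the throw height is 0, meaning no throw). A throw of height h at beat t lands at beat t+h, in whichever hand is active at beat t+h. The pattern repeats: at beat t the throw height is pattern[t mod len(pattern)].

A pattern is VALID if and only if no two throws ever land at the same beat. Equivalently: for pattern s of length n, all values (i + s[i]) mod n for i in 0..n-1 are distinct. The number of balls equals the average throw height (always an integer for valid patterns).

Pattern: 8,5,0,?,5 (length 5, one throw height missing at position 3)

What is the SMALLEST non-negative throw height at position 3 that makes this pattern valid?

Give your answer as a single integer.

i=0: (0 + 8) mod 5 = 3
i=1: (1 + 5) mod 5 = 1
i=2: (2 + 0) mod 5 = 2
i=3: s[i]=? (unknown)
i=4: (4 + 5) mod 5 = 4
Known residues: [1, 2, 3, 4]; need a permutation of 0..4, so missing residue r = 0
Need (3 + s) mod 5 = 0; smallest s = (0 - 3) mod 5 = 2

Answer: 2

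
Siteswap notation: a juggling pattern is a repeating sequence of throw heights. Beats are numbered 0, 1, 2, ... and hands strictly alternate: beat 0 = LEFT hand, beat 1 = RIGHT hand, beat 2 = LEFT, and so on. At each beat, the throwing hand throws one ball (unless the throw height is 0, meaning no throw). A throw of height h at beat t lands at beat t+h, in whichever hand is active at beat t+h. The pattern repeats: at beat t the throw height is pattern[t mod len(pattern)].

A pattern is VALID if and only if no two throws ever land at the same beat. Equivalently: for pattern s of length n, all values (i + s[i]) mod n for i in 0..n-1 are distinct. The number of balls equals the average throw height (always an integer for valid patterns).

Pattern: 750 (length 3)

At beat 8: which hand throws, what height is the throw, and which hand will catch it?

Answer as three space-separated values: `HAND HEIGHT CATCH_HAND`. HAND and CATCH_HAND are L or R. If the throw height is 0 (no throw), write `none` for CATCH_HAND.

Beat 8: 8 mod 2 = 0, so hand = L
Throw height = pattern[8 mod 3] = pattern[2] = 0

Answer: L 0 none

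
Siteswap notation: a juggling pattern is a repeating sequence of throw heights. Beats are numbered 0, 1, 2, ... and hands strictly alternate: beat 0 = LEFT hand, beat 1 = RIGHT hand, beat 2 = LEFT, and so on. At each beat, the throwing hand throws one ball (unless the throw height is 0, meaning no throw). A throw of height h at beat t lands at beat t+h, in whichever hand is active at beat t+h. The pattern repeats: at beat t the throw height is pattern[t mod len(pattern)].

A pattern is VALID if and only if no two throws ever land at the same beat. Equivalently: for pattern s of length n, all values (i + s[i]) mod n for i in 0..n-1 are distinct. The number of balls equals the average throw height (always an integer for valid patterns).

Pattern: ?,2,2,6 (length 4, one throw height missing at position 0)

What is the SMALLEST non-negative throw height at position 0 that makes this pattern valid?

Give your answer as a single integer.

Answer: 2

Derivation:
i=0: s[i]=? (unknown)
i=1: (1 + 2) mod 4 = 3
i=2: (2 + 2) mod 4 = 0
i=3: (3 + 6) mod 4 = 1
Known residues: [0, 1, 3]; need a permutation of 0..3, so missing residue r = 2
Need (0 + s) mod 4 = 2; smallest s = (2 - 0) mod 4 = 2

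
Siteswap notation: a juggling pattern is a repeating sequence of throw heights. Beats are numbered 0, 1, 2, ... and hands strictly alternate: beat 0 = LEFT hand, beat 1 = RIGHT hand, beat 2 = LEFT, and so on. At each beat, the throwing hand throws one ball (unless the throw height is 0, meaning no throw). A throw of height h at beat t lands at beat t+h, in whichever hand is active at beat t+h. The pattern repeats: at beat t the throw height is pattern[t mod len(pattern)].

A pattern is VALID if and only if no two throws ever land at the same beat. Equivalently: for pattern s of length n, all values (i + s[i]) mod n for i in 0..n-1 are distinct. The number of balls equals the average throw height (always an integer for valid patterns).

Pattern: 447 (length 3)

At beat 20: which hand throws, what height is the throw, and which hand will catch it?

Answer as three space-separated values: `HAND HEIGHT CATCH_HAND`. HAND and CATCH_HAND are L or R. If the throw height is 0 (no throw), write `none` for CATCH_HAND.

Answer: L 7 R

Derivation:
Beat 20: 20 mod 2 = 0, so hand = L
Throw height = pattern[20 mod 3] = pattern[2] = 7
Lands at beat 20+7=27, 27 mod 2 = 1, so catch hand = R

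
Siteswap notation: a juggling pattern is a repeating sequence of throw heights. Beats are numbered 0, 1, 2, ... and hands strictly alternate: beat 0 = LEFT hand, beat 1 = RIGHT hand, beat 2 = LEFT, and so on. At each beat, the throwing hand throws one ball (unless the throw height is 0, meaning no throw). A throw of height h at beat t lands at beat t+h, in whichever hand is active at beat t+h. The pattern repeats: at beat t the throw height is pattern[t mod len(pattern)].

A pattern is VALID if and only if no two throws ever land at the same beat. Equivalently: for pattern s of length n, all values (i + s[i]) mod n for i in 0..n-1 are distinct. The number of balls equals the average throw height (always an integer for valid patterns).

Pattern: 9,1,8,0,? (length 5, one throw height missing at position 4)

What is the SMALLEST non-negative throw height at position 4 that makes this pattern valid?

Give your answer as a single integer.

i=0: (0 + 9) mod 5 = 4
i=1: (1 + 1) mod 5 = 2
i=2: (2 + 8) mod 5 = 0
i=3: (3 + 0) mod 5 = 3
i=4: s[i]=? (unknown)
Known residues: [0, 2, 3, 4]; need a permutation of 0..4, so missing residue r = 1
Need (4 + s) mod 5 = 1; smallest s = (1 - 4) mod 5 = 2

Answer: 2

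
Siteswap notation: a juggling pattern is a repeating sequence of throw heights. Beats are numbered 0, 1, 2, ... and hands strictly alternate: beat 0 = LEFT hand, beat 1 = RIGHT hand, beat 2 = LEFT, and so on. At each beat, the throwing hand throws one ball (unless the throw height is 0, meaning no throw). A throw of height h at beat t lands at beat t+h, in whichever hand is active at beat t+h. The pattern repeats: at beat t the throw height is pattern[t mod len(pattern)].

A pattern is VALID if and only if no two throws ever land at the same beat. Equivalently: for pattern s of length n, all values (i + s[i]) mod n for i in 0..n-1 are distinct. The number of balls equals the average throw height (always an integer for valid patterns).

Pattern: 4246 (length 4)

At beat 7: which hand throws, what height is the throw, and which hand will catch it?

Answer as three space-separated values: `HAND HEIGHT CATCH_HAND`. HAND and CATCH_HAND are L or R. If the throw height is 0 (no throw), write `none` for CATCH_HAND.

Answer: R 6 R

Derivation:
Beat 7: 7 mod 2 = 1, so hand = R
Throw height = pattern[7 mod 4] = pattern[3] = 6
Lands at beat 7+6=13, 13 mod 2 = 1, so catch hand = R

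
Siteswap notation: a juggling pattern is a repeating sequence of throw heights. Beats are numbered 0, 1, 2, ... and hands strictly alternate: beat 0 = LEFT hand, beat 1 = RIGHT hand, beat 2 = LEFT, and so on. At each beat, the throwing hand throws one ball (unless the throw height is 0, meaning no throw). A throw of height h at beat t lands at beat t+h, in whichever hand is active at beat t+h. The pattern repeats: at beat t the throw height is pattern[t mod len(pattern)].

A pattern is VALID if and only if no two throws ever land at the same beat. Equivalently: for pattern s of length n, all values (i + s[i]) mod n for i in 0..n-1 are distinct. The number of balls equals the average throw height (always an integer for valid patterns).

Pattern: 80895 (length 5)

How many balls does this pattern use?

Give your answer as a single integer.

Answer: 6

Derivation:
Pattern = [8, 0, 8, 9, 5], length n = 5
  position 0: throw height = 8, running sum = 8
  position 1: throw height = 0, running sum = 8
  position 2: throw height = 8, running sum = 16
  position 3: throw height = 9, running sum = 25
  position 4: throw height = 5, running sum = 30
Total sum = 30; balls = sum / n = 30 / 5 = 6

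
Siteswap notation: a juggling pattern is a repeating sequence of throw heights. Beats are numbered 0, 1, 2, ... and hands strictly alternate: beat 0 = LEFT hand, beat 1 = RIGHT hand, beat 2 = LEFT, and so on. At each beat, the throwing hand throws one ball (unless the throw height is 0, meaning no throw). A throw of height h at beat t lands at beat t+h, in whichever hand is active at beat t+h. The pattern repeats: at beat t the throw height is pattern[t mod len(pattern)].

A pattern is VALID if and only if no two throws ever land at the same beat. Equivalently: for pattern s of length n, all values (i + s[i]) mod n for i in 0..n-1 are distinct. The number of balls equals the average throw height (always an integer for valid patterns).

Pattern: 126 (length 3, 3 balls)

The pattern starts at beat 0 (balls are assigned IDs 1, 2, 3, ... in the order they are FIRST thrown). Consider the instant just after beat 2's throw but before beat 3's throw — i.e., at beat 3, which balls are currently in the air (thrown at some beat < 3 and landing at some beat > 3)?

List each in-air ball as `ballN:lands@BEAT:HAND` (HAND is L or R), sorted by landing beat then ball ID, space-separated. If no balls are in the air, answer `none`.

Beat 0 (L): throw ball1 h=1 -> lands@1:R; in-air after throw: [b1@1:R]
Beat 1 (R): throw ball1 h=2 -> lands@3:R; in-air after throw: [b1@3:R]
Beat 2 (L): throw ball2 h=6 -> lands@8:L; in-air after throw: [b1@3:R b2@8:L]
Beat 3 (R): throw ball1 h=1 -> lands@4:L; in-air after throw: [b1@4:L b2@8:L]

Answer: ball2:lands@8:L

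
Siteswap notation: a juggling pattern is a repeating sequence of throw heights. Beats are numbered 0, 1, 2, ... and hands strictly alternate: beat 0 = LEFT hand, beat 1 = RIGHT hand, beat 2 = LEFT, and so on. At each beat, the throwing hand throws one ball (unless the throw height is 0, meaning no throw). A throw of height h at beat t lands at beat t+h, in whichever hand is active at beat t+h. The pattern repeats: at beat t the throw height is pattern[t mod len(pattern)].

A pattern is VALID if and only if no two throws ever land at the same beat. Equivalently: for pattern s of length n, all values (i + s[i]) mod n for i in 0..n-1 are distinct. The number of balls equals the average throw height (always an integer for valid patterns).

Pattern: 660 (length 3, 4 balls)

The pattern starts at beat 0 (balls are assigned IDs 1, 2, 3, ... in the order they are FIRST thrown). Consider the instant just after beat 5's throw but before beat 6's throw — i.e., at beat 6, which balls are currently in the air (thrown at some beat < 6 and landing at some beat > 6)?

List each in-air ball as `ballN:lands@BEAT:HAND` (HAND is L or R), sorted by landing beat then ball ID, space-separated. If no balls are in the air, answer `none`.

Answer: ball2:lands@7:R ball3:lands@9:R ball4:lands@10:L

Derivation:
Beat 0 (L): throw ball1 h=6 -> lands@6:L; in-air after throw: [b1@6:L]
Beat 1 (R): throw ball2 h=6 -> lands@7:R; in-air after throw: [b1@6:L b2@7:R]
Beat 3 (R): throw ball3 h=6 -> lands@9:R; in-air after throw: [b1@6:L b2@7:R b3@9:R]
Beat 4 (L): throw ball4 h=6 -> lands@10:L; in-air after throw: [b1@6:L b2@7:R b3@9:R b4@10:L]
Beat 6 (L): throw ball1 h=6 -> lands@12:L; in-air after throw: [b2@7:R b3@9:R b4@10:L b1@12:L]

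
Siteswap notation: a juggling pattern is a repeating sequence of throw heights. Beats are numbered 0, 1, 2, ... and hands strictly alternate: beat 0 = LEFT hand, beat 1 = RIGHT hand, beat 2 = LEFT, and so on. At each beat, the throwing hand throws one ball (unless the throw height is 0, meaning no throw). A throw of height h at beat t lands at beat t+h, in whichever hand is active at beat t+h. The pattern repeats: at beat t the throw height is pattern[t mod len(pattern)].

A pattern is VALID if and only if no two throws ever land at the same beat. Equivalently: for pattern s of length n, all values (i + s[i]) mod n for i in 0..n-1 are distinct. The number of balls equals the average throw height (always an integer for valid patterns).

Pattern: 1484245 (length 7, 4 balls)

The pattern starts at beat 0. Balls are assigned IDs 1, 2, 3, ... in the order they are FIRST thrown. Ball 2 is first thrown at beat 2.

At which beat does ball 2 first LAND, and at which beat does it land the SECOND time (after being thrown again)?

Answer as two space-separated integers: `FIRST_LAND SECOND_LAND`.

Answer: 10 14

Derivation:
Beat 0 (L): throw ball1 h=1 -> lands@1:R; in-air after throw: [b1@1:R]
Beat 1 (R): throw ball1 h=4 -> lands@5:R; in-air after throw: [b1@5:R]
Beat 2 (L): throw ball2 h=8 -> lands@10:L; in-air after throw: [b1@5:R b2@10:L]
Beat 3 (R): throw ball3 h=4 -> lands@7:R; in-air after throw: [b1@5:R b3@7:R b2@10:L]
Beat 4 (L): throw ball4 h=2 -> lands@6:L; in-air after throw: [b1@5:R b4@6:L b3@7:R b2@10:L]
Beat 5 (R): throw ball1 h=4 -> lands@9:R; in-air after throw: [b4@6:L b3@7:R b1@9:R b2@10:L]
Beat 6 (L): throw ball4 h=5 -> lands@11:R; in-air after throw: [b3@7:R b1@9:R b2@10:L b4@11:R]
Beat 7 (R): throw ball3 h=1 -> lands@8:L; in-air after throw: [b3@8:L b1@9:R b2@10:L b4@11:R]
Beat 8 (L): throw ball3 h=4 -> lands@12:L; in-air after throw: [b1@9:R b2@10:L b4@11:R b3@12:L]
Beat 9 (R): throw ball1 h=8 -> lands@17:R; in-air after throw: [b2@10:L b4@11:R b3@12:L b1@17:R]
Beat 10 (L): throw ball2 h=4 -> lands@14:L; in-air after throw: [b4@11:R b3@12:L b2@14:L b1@17:R]
Beat 11 (R): throw ball4 h=2 -> lands@13:R; in-air after throw: [b3@12:L b4@13:R b2@14:L b1@17:R]
Beat 12 (L): throw ball3 h=4 -> lands@16:L; in-air after throw: [b4@13:R b2@14:L b3@16:L b1@17:R]
Ball 2: thrown@2 h=8 -> first land @10; rethrown@10 h=4 -> second land @14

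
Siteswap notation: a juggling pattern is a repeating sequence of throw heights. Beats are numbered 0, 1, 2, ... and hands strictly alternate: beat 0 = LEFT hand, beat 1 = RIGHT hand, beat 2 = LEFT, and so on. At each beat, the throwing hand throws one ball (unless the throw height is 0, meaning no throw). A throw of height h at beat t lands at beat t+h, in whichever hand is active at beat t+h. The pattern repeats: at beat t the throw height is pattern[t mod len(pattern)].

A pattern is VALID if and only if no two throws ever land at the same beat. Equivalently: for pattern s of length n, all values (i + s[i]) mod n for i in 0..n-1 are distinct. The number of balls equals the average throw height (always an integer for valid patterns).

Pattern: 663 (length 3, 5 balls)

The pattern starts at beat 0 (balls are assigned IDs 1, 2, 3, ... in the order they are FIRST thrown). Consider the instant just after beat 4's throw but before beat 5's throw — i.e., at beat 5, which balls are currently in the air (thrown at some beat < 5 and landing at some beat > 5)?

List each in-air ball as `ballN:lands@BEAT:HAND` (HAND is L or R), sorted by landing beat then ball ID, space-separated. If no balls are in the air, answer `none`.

Answer: ball1:lands@6:L ball2:lands@7:R ball4:lands@9:R ball5:lands@10:L

Derivation:
Beat 0 (L): throw ball1 h=6 -> lands@6:L; in-air after throw: [b1@6:L]
Beat 1 (R): throw ball2 h=6 -> lands@7:R; in-air after throw: [b1@6:L b2@7:R]
Beat 2 (L): throw ball3 h=3 -> lands@5:R; in-air after throw: [b3@5:R b1@6:L b2@7:R]
Beat 3 (R): throw ball4 h=6 -> lands@9:R; in-air after throw: [b3@5:R b1@6:L b2@7:R b4@9:R]
Beat 4 (L): throw ball5 h=6 -> lands@10:L; in-air after throw: [b3@5:R b1@6:L b2@7:R b4@9:R b5@10:L]
Beat 5 (R): throw ball3 h=3 -> lands@8:L; in-air after throw: [b1@6:L b2@7:R b3@8:L b4@9:R b5@10:L]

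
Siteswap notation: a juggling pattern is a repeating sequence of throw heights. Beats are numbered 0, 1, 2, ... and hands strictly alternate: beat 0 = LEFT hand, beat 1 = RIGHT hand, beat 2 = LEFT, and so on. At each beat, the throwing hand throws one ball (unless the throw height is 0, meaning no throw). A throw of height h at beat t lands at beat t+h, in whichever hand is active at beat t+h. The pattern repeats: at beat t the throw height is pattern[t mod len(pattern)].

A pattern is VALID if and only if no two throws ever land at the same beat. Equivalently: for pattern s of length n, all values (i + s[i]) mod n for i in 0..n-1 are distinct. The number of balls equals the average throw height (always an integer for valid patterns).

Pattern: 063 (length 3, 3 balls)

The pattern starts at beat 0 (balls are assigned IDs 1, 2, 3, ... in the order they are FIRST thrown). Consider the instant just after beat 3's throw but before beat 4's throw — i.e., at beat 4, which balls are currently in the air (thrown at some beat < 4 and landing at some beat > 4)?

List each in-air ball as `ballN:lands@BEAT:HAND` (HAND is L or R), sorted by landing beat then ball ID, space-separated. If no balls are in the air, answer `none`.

Beat 1 (R): throw ball1 h=6 -> lands@7:R; in-air after throw: [b1@7:R]
Beat 2 (L): throw ball2 h=3 -> lands@5:R; in-air after throw: [b2@5:R b1@7:R]
Beat 4 (L): throw ball3 h=6 -> lands@10:L; in-air after throw: [b2@5:R b1@7:R b3@10:L]

Answer: ball2:lands@5:R ball1:lands@7:R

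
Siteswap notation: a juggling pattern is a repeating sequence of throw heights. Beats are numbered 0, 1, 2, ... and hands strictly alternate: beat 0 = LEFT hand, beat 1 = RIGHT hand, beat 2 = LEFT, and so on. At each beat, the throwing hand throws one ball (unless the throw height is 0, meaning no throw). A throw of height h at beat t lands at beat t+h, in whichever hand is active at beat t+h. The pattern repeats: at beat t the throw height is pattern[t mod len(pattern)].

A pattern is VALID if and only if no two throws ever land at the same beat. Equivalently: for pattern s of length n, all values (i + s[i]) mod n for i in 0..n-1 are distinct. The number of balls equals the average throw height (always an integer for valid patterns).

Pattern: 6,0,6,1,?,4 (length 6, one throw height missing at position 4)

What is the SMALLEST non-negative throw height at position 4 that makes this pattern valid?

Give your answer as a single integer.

i=0: (0 + 6) mod 6 = 0
i=1: (1 + 0) mod 6 = 1
i=2: (2 + 6) mod 6 = 2
i=3: (3 + 1) mod 6 = 4
i=4: s[i]=? (unknown)
i=5: (5 + 4) mod 6 = 3
Known residues: [0, 1, 2, 3, 4]; need a permutation of 0..5, so missing residue r = 5
Need (4 + s) mod 6 = 5; smallest s = (5 - 4) mod 6 = 1

Answer: 1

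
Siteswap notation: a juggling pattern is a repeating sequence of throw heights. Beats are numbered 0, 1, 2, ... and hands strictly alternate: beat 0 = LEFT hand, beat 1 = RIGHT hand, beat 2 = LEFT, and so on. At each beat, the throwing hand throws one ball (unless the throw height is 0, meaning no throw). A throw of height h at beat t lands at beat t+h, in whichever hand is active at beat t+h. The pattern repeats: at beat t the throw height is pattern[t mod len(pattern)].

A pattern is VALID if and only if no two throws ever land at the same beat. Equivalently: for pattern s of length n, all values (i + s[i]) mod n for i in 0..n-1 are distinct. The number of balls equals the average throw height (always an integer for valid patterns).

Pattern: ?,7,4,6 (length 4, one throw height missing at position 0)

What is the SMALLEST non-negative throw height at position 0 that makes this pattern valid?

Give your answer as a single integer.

i=0: s[i]=? (unknown)
i=1: (1 + 7) mod 4 = 0
i=2: (2 + 4) mod 4 = 2
i=3: (3 + 6) mod 4 = 1
Known residues: [0, 1, 2]; need a permutation of 0..3, so missing residue r = 3
Need (0 + s) mod 4 = 3; smallest s = (3 - 0) mod 4 = 3

Answer: 3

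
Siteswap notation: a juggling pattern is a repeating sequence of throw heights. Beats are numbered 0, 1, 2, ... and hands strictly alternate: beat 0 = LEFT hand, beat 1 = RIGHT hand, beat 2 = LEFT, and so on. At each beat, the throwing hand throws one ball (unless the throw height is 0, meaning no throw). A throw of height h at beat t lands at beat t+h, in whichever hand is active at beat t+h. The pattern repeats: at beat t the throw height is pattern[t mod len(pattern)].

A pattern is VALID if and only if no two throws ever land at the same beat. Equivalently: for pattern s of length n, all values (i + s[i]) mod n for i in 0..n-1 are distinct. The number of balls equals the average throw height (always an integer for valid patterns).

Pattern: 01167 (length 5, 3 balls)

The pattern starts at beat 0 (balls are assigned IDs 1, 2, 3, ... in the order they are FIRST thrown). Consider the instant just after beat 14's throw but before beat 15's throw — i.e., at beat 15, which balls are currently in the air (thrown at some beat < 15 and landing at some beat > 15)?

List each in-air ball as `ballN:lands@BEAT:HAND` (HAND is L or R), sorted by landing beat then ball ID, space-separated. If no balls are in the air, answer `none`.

Answer: ball1:lands@16:L ball2:lands@19:R ball3:lands@21:R

Derivation:
Beat 1 (R): throw ball1 h=1 -> lands@2:L; in-air after throw: [b1@2:L]
Beat 2 (L): throw ball1 h=1 -> lands@3:R; in-air after throw: [b1@3:R]
Beat 3 (R): throw ball1 h=6 -> lands@9:R; in-air after throw: [b1@9:R]
Beat 4 (L): throw ball2 h=7 -> lands@11:R; in-air after throw: [b1@9:R b2@11:R]
Beat 6 (L): throw ball3 h=1 -> lands@7:R; in-air after throw: [b3@7:R b1@9:R b2@11:R]
Beat 7 (R): throw ball3 h=1 -> lands@8:L; in-air after throw: [b3@8:L b1@9:R b2@11:R]
Beat 8 (L): throw ball3 h=6 -> lands@14:L; in-air after throw: [b1@9:R b2@11:R b3@14:L]
Beat 9 (R): throw ball1 h=7 -> lands@16:L; in-air after throw: [b2@11:R b3@14:L b1@16:L]
Beat 11 (R): throw ball2 h=1 -> lands@12:L; in-air after throw: [b2@12:L b3@14:L b1@16:L]
Beat 12 (L): throw ball2 h=1 -> lands@13:R; in-air after throw: [b2@13:R b3@14:L b1@16:L]
Beat 13 (R): throw ball2 h=6 -> lands@19:R; in-air after throw: [b3@14:L b1@16:L b2@19:R]
Beat 14 (L): throw ball3 h=7 -> lands@21:R; in-air after throw: [b1@16:L b2@19:R b3@21:R]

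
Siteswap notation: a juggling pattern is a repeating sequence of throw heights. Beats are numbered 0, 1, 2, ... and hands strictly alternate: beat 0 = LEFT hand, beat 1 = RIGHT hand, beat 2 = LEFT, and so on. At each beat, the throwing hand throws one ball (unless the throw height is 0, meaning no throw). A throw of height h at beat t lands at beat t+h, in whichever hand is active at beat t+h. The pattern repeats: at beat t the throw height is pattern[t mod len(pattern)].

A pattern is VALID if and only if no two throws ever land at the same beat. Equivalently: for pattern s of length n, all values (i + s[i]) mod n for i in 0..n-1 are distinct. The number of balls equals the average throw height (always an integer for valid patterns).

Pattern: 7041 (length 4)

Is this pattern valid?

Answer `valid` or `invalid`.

Answer: valid

Derivation:
i=0: (i + s[i]) mod n = (0 + 7) mod 4 = 3
i=1: (i + s[i]) mod n = (1 + 0) mod 4 = 1
i=2: (i + s[i]) mod n = (2 + 4) mod 4 = 2
i=3: (i + s[i]) mod n = (3 + 1) mod 4 = 0
Residues: [3, 1, 2, 0], distinct: True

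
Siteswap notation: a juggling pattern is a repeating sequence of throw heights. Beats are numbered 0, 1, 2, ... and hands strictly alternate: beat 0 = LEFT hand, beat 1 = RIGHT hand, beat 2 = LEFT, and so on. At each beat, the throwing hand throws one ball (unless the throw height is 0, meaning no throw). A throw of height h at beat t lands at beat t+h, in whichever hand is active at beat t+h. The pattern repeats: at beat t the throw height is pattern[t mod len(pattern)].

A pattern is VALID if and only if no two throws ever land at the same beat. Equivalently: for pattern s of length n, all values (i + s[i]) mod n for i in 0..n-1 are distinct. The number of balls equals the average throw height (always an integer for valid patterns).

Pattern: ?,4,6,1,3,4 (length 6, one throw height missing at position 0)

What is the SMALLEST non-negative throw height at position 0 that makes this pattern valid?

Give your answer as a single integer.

i=0: s[i]=? (unknown)
i=1: (1 + 4) mod 6 = 5
i=2: (2 + 6) mod 6 = 2
i=3: (3 + 1) mod 6 = 4
i=4: (4 + 3) mod 6 = 1
i=5: (5 + 4) mod 6 = 3
Known residues: [1, 2, 3, 4, 5]; need a permutation of 0..5, so missing residue r = 0
Need (0 + s) mod 6 = 0; smallest s = (0 - 0) mod 6 = 0

Answer: 0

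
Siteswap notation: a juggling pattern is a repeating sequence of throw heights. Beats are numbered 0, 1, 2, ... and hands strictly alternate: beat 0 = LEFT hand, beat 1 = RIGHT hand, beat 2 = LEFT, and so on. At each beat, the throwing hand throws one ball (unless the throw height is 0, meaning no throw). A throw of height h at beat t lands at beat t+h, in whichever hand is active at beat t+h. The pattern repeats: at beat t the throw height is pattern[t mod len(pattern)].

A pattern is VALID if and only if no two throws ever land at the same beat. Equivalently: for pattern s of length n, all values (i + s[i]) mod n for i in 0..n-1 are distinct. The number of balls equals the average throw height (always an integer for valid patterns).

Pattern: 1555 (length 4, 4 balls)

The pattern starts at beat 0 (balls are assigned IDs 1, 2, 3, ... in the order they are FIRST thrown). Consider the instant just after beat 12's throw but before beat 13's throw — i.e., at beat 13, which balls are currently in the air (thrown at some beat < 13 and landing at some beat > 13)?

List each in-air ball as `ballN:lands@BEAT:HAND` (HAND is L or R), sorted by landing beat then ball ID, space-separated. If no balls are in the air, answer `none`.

Answer: ball3:lands@14:L ball4:lands@15:R ball1:lands@16:L

Derivation:
Beat 0 (L): throw ball1 h=1 -> lands@1:R; in-air after throw: [b1@1:R]
Beat 1 (R): throw ball1 h=5 -> lands@6:L; in-air after throw: [b1@6:L]
Beat 2 (L): throw ball2 h=5 -> lands@7:R; in-air after throw: [b1@6:L b2@7:R]
Beat 3 (R): throw ball3 h=5 -> lands@8:L; in-air after throw: [b1@6:L b2@7:R b3@8:L]
Beat 4 (L): throw ball4 h=1 -> lands@5:R; in-air after throw: [b4@5:R b1@6:L b2@7:R b3@8:L]
Beat 5 (R): throw ball4 h=5 -> lands@10:L; in-air after throw: [b1@6:L b2@7:R b3@8:L b4@10:L]
Beat 6 (L): throw ball1 h=5 -> lands@11:R; in-air after throw: [b2@7:R b3@8:L b4@10:L b1@11:R]
Beat 7 (R): throw ball2 h=5 -> lands@12:L; in-air after throw: [b3@8:L b4@10:L b1@11:R b2@12:L]
Beat 8 (L): throw ball3 h=1 -> lands@9:R; in-air after throw: [b3@9:R b4@10:L b1@11:R b2@12:L]
Beat 9 (R): throw ball3 h=5 -> lands@14:L; in-air after throw: [b4@10:L b1@11:R b2@12:L b3@14:L]
Beat 10 (L): throw ball4 h=5 -> lands@15:R; in-air after throw: [b1@11:R b2@12:L b3@14:L b4@15:R]
Beat 11 (R): throw ball1 h=5 -> lands@16:L; in-air after throw: [b2@12:L b3@14:L b4@15:R b1@16:L]
Beat 12 (L): throw ball2 h=1 -> lands@13:R; in-air after throw: [b2@13:R b3@14:L b4@15:R b1@16:L]
Beat 13 (R): throw ball2 h=5 -> lands@18:L; in-air after throw: [b3@14:L b4@15:R b1@16:L b2@18:L]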